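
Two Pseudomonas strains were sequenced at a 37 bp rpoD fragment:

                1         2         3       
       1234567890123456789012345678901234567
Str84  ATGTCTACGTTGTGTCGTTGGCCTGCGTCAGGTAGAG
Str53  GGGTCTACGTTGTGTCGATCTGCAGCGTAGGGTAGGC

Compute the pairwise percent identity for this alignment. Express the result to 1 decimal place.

70.3%

Mismatches occur at site 1 (A→G), site 2 (T→G), site 18 (T→A), site 20 (G→C), site 21 (G→T), site 22 (C→G), site 24 (T→A), site 29 (C→A), site 30 (A→G), site 36 (A→G), site 37 (G→C).
26 of the 37 sites match, so the percent identity is 26/37 × 100 = 70.3%.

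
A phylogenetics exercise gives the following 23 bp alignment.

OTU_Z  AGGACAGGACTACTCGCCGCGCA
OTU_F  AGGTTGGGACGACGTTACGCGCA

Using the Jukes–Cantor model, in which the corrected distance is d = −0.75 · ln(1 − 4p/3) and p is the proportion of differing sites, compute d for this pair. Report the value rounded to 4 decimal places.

The sequences differ at positions 4 (A/T), 5 (C/T), 6 (A/G), 11 (T/G), 14 (T/G), 15 (C/T), 16 (G/T), 17 (C/A).
p = 8/23 = 0.347826.
d = −0.75 · ln(1 − (4/3)·0.347826) = −0.75 · ln(0.536232) = −0.75 · (-0.623188) = 0.4674.

0.4674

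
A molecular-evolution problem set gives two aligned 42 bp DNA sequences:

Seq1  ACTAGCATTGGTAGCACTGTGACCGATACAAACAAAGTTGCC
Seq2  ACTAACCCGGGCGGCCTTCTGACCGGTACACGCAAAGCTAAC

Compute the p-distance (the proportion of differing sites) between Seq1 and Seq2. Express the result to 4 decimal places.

The sequences differ at positions 5 (G/A), 7 (A/C), 8 (T/C), 9 (T/G), 12 (T/C), 13 (A/G), 16 (A/C), 17 (C/T), 19 (G/C), 26 (A/G), 31 (A/C), 32 (A/G), 38 (T/C), 40 (G/A), 41 (C/A).
There are 15 differences over 42 sites, so p = 15/42 = 0.3571.

0.3571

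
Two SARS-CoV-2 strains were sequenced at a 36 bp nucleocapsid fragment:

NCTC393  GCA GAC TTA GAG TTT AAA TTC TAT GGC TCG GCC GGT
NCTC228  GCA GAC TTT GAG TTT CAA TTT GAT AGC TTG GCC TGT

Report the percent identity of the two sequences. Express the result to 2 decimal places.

80.56%

The sequences differ at positions 9 (A/T), 16 (A/C), 21 (C/T), 22 (T/G), 25 (G/A), 29 (C/T), 34 (G/T).
29 of the 36 sites match, so the percent identity is 29/36 × 100 = 80.56%.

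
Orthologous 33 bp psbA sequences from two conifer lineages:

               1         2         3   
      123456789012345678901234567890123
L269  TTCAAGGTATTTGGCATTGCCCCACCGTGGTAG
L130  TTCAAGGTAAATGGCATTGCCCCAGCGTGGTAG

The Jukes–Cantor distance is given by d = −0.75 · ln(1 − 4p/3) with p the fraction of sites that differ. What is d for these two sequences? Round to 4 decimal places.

0.0969

Differing sites — 10:T/A; 11:T/A; 25:C/G.
p = 3/33 = 0.090909.
d = −0.75 · ln(1 − (4/3)·0.090909) = −0.75 · ln(0.878788) = −0.75 · (-0.129212) = 0.0969.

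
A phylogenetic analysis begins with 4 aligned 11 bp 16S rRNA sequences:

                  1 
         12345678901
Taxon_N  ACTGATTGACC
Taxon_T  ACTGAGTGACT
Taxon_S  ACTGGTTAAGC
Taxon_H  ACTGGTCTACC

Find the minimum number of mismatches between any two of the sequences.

Pairwise Hamming distances:
  Taxon_N vs Taxon_T: 2
  Taxon_N vs Taxon_S: 3
  Taxon_N vs Taxon_H: 3
  Taxon_T vs Taxon_S: 5
  Taxon_T vs Taxon_H: 5
  Taxon_S vs Taxon_H: 3
The smallest is 2, between Taxon_N and Taxon_T.

2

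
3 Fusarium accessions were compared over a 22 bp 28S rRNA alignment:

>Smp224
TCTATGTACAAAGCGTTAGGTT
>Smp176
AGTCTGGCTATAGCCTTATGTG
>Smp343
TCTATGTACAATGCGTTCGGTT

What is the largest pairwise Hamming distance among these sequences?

Pairwise Hamming distances:
  Smp224 vs Smp176: 10
  Smp224 vs Smp343: 2
  Smp176 vs Smp343: 12
The largest is 12, between Smp176 and Smp343.

12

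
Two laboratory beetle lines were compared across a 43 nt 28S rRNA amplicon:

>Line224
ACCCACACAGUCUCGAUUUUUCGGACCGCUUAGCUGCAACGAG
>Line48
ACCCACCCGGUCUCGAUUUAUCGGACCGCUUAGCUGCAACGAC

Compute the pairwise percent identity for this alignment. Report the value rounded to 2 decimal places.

90.70%

Mismatches occur at site 7 (A↔C), site 9 (A↔G), site 20 (U↔A), site 43 (G↔C).
39 of the 43 sites match, so the percent identity is 39/43 × 100 = 90.70%.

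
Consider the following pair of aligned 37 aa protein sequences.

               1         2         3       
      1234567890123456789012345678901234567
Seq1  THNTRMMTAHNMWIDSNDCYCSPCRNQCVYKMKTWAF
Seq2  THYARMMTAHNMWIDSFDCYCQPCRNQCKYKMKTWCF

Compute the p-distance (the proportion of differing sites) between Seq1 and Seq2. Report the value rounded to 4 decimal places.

0.1622

The sequences differ at positions 3 (N/Y), 4 (T/A), 17 (N/F), 22 (S/Q), 29 (V/K), 36 (A/C).
There are 6 differences over 37 sites, so p = 6/37 = 0.1622.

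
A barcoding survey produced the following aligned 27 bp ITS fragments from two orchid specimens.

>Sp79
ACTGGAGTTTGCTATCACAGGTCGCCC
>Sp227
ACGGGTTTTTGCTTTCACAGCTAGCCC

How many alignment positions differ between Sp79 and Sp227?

The sequences differ at positions 3 (T/G), 6 (A/T), 7 (G/T), 14 (A/T), 21 (G/C), 23 (C/A).
That gives 6 mismatches out of 27 aligned sites, so the Hamming distance is 6.

6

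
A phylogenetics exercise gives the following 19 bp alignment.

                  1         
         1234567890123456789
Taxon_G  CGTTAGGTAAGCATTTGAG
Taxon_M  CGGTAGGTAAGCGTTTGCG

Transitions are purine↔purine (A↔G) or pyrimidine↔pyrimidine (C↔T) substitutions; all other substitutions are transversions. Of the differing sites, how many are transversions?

The sequences differ at positions 3 (T/G, transversion), 13 (A/G, transition), 18 (A/C, transversion).
Of the 3 differences, 1 transition and 2 transversions, so the answer is 2.

2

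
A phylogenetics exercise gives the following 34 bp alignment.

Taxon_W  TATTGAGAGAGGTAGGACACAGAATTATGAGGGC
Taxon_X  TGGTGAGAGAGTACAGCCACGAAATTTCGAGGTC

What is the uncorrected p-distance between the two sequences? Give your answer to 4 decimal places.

Differing sites — 2:A/G; 3:T/G; 12:G/T; 13:T/A; 14:A/C; 15:G/A; 17:A/C; 21:A/G; 22:G/A; 27:A/T; 28:T/C; 33:G/T.
There are 12 differences over 34 sites, so p = 12/34 = 0.3529.

0.3529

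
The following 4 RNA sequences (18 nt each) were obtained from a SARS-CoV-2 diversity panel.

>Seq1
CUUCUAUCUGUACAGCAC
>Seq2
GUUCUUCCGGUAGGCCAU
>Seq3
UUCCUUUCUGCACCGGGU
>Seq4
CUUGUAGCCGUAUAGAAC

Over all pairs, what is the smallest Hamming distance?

Pairwise Hamming distances:
  Seq1 vs Seq2: 8
  Seq1 vs Seq3: 8
  Seq1 vs Seq4: 5
  Seq2 vs Seq3: 10
  Seq2 vs Seq4: 10
  Seq3 vs Seq4: 12
The smallest is 5, between Seq1 and Seq4.

5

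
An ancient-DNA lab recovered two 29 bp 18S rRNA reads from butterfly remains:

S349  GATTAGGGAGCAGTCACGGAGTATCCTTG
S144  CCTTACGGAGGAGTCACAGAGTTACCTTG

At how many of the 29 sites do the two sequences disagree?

Mismatches occur at site 1 (G↔C), site 2 (A↔C), site 6 (G↔C), site 11 (C↔G), site 18 (G↔A), site 23 (A↔T), site 24 (T↔A).
That gives 7 mismatches out of 29 aligned sites, so the Hamming distance is 7.

7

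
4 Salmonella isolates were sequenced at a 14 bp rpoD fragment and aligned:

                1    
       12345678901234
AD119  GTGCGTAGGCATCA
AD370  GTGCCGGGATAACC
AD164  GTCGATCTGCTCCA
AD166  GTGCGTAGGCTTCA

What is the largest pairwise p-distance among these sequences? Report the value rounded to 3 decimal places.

Pairwise Hamming distances:
  AD119 vs AD370: 7
  AD119 vs AD164: 7
  AD119 vs AD166: 1
  AD370 vs AD164: 11
  AD370 vs AD166: 8
  AD164 vs AD166: 6
The largest is 11 mismatches, between AD370 and AD164; p = 11/14 = 0.786.

0.786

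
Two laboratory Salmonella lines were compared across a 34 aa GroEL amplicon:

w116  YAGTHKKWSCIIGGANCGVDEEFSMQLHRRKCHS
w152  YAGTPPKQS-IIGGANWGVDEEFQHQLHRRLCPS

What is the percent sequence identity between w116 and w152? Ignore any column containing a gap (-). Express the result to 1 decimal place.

75.8%

Excluding the 1 gap column leaves 33 comparable sites.
Differing sites — 5:H/P; 6:K/P; 8:W/Q; 17:C/W; 24:S/Q; 25:M/H; 31:K/L; 33:H/P.
25 of the 33 comparable sites match, so the percent identity is 25/33 × 100 = 75.8%.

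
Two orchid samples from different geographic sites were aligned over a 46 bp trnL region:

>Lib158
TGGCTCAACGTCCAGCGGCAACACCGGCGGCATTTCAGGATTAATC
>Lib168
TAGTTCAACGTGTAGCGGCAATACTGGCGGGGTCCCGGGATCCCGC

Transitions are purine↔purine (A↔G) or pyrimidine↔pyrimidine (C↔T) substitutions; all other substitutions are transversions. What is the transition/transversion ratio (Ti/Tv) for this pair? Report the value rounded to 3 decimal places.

2.000

The sequences differ at positions 2 (G/A, transition), 4 (C/T, transition), 12 (C/G, transversion), 13 (C/T, transition), 22 (C/T, transition), 25 (C/T, transition), 31 (C/G, transversion), 32 (A/G, transition), 34 (T/C, transition), 35 (T/C, transition), 37 (A/G, transition), 42 (T/C, transition), 43 (A/C, transversion), 44 (A/C, transversion), 45 (T/G, transversion).
Of the 15 differences, 10 transitions and 5 transversions, so Ti/Tv = 10/5 = 2.000.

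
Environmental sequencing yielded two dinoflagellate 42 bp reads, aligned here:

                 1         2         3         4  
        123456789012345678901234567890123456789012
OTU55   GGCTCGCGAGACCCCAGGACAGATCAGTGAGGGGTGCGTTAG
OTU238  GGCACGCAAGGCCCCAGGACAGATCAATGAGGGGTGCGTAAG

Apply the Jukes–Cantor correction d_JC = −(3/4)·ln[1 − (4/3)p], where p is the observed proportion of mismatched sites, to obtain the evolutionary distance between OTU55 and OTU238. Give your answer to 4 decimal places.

0.1296

Mismatches occur at site 4 (T↔A), site 8 (G↔A), site 11 (A↔G), site 27 (G↔A), site 40 (T↔A).
p = 5/42 = 0.119048.
d = −0.75 · ln(1 − (4/3)·0.119048) = −0.75 · ln(0.841269) = −0.75 · (-0.172844) = 0.1296.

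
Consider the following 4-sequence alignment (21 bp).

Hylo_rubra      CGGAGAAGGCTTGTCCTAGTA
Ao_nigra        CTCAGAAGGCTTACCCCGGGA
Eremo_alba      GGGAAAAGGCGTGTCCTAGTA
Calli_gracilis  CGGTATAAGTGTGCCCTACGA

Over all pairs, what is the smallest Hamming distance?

Pairwise Hamming distances:
  Hylo_rubra vs Ao_nigra: 7
  Hylo_rubra vs Eremo_alba: 3
  Hylo_rubra vs Calli_gracilis: 9
  Ao_nigra vs Eremo_alba: 10
  Ao_nigra vs Calli_gracilis: 12
  Eremo_alba vs Calli_gracilis: 8
The smallest is 3, between Hylo_rubra and Eremo_alba.

3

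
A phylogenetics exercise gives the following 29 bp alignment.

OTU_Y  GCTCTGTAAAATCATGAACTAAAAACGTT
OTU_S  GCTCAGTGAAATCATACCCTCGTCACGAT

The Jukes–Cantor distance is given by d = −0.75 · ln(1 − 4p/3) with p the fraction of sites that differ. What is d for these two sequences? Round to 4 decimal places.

Mismatches occur at site 5 (T/A), site 8 (A/G), site 16 (G/A), site 17 (A/C), site 18 (A/C), site 21 (A/C), site 22 (A/G), site 23 (A/T), site 24 (A/C), site 28 (T/A).
p = 10/29 = 0.344828.
d = −0.75 · ln(1 − (4/3)·0.344828) = −0.75 · ln(0.540229) = −0.75 · (-0.615762) = 0.4618.

0.4618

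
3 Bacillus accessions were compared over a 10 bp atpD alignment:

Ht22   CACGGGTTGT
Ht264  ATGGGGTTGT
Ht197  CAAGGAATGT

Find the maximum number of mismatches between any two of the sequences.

5

Pairwise Hamming distances:
  Ht22 vs Ht264: 3
  Ht22 vs Ht197: 3
  Ht264 vs Ht197: 5
The largest is 5, between Ht264 and Ht197.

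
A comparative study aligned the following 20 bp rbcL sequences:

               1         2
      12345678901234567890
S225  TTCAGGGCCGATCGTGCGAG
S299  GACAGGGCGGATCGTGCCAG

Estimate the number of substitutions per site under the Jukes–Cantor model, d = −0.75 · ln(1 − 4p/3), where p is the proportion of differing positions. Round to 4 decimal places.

0.2326

Mismatches occur at site 1 (T→G), site 2 (T→A), site 9 (C→G), site 18 (G→C).
p = 4/20 = 0.200000.
d = −0.75 · ln(1 − (4/3)·0.200000) = −0.75 · ln(0.733333) = −0.75 · (-0.310155) = 0.2326.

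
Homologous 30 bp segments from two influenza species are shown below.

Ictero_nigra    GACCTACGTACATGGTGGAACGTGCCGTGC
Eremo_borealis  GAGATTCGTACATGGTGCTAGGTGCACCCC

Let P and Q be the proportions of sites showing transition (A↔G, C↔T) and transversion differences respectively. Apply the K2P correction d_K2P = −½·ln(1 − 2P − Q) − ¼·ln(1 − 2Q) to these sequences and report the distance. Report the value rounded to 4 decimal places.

0.4575

Mismatches occur at site 3 (C/G, transversion), site 4 (C/A, transversion), site 6 (A/T, transversion), site 18 (G/C, transversion), site 19 (A/T, transversion), site 21 (C/G, transversion), site 26 (C/A, transversion), site 27 (G/C, transversion), site 28 (T/C, transition), site 29 (G/C, transversion).
Of the 10 differences, 1 transition and 9 transversions over 30 sites: P = 1/30 = 0.033333, Q = 9/30 = 0.300000.
d = −0.5·ln(0.633334) − 0.25·ln(0.400000) = −0.5·(-0.456757) − 0.25·(-0.916291) = 0.4575.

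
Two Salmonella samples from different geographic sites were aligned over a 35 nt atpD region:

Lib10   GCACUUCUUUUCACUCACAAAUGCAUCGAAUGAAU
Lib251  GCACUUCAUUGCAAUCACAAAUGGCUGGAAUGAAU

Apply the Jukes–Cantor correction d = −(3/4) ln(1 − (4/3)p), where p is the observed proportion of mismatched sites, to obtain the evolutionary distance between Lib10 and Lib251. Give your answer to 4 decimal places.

0.1946

Differing sites — 8:U/A; 11:U/G; 14:C/A; 24:C/G; 25:A/C; 27:C/G.
p = 6/35 = 0.171429.
d = −0.75 · ln(1 − (4/3)·0.171429) = −0.75 · ln(0.771428) = −0.75 · (-0.259512) = 0.1946.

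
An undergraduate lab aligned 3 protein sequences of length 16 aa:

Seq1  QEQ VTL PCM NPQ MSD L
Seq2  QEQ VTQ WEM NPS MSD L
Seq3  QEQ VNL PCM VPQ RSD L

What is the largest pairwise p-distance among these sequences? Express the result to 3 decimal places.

0.438

Pairwise Hamming distances:
  Seq1 vs Seq2: 4
  Seq1 vs Seq3: 3
  Seq2 vs Seq3: 7
The largest is 7 mismatches, between Seq2 and Seq3; p = 7/16 = 0.438.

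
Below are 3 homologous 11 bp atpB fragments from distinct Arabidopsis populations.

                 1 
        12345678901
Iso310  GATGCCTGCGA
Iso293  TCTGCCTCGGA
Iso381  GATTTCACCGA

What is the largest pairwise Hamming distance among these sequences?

Pairwise Hamming distances:
  Iso310 vs Iso293: 4
  Iso310 vs Iso381: 4
  Iso293 vs Iso381: 6
The largest is 6, between Iso293 and Iso381.

6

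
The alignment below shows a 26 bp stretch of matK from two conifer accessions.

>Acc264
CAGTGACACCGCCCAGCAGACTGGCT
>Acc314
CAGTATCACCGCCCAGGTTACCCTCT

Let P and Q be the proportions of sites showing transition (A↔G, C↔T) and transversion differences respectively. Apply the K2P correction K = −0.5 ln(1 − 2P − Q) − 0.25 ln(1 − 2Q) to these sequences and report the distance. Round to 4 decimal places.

Differing sites — 5:G/A (Ti); 6:A/T (Tv); 17:C/G (Tv); 18:A/T (Tv); 19:G/T (Tv); 22:T/C (Ti); 23:G/C (Tv); 24:G/T (Tv).
Of the 8 differences, 2 transitions and 6 transversions over 26 sites: P = 2/26 = 0.076923, Q = 6/26 = 0.230769.
d = −0.5·ln(0.615385) − 0.25·ln(0.538462) = −0.5·(-0.485507) − 0.25·(-0.619038) = 0.3975.

0.3975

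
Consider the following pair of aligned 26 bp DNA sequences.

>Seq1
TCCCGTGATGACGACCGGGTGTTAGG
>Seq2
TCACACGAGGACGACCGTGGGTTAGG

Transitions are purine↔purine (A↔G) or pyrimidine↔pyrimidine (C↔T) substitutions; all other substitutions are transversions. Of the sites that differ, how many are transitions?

2

Mismatches occur at site 3 (C/A, transversion), site 5 (G/A, transition), site 6 (T/C, transition), site 9 (T/G, transversion), site 18 (G/T, transversion), site 20 (T/G, transversion).
Of the 6 differences, 2 transitions and 4 transversions, so the answer is 2.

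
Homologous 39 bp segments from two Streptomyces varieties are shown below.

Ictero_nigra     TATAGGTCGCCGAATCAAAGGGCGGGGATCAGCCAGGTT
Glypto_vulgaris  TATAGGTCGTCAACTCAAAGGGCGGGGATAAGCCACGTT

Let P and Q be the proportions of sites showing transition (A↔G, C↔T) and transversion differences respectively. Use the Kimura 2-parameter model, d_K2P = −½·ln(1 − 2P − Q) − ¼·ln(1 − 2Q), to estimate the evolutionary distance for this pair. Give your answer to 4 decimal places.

0.1407

The sequences differ at positions 10 (C/T, transition), 12 (G/A, transition), 14 (A/C, transversion), 30 (C/A, transversion), 36 (G/C, transversion).
Of the 5 differences, 2 transitions and 3 transversions over 39 sites: P = 2/39 = 0.051282, Q = 3/39 = 0.076923.
d = −0.5·ln(0.820513) − 0.25·ln(0.846154) = −0.5·(-0.197826) − 0.25·(-0.167054) = 0.1407.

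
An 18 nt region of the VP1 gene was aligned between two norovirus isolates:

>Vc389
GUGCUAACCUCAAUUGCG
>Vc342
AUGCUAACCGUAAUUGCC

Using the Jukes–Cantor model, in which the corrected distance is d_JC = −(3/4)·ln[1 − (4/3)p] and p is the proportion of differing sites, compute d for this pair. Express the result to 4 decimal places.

0.2635

The sequences differ at positions 1 (G/A), 10 (U/G), 11 (C/U), 18 (G/C).
p = 4/18 = 0.222222.
d = −0.75 · ln(1 − (4/3)·0.222222) = −0.75 · ln(0.703704) = −0.75 · (-0.351397) = 0.2635.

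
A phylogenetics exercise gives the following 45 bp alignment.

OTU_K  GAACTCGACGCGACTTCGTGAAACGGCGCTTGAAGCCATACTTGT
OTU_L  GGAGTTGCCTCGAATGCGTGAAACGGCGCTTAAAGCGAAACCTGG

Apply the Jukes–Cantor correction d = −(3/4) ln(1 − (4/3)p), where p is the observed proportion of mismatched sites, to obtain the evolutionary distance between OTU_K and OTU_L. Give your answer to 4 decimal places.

Mismatches occur at site 2 (A↔G), site 4 (C↔G), site 6 (C↔T), site 8 (A↔C), site 10 (G↔T), site 14 (C↔A), site 16 (T↔G), site 32 (G↔A), site 37 (C↔G), site 39 (T↔A), site 42 (T↔C), site 45 (T↔G).
p = 12/45 = 0.266667.
d = −0.75 · ln(1 − (4/3)·0.266667) = −0.75 · ln(0.644444) = −0.75 · (-0.439367) = 0.3295.

0.3295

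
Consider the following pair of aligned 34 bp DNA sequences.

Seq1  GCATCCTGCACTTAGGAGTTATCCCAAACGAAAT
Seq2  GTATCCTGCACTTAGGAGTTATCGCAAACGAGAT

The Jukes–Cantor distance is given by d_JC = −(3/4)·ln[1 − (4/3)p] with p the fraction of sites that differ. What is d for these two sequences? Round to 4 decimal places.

0.0939

Differing sites — 2:C/T; 24:C/G; 32:A/G.
p = 3/34 = 0.088235.
d = −0.75 · ln(1 − (4/3)·0.088235) = −0.75 · ln(0.882353) = −0.75 · (-0.125163) = 0.0939.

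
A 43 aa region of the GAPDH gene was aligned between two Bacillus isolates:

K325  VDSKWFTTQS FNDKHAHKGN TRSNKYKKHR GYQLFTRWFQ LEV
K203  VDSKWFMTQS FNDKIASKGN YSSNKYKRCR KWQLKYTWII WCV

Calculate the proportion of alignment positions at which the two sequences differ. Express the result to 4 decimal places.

Differing sites — 7:T/M; 15:H/I; 17:H/S; 21:T/Y; 22:R/S; 28:K/R; 29:H/C; 31:G/K; 32:Y/W; 35:F/K; 36:T/Y; 37:R/T; 39:F/I; 40:Q/I; 41:L/W; 42:E/C.
There are 16 differences over 43 sites, so p = 16/43 = 0.3721.

0.3721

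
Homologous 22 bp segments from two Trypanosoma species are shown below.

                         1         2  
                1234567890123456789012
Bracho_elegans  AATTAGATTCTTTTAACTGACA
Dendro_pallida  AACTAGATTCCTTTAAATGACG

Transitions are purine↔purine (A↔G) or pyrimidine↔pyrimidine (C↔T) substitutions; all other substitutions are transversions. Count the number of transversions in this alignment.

1

Differing sites — 3:T/C (Ti); 11:T/C (Ti); 17:C/A (Tv); 22:A/G (Ti).
Of the 4 differences, 3 transitions and 1 transversion, so the answer is 1.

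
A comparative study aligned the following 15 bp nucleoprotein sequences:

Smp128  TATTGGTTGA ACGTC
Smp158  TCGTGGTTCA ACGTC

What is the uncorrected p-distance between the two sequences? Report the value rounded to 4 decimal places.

0.2000

Differing sites — 2:A/C; 3:T/G; 9:G/C.
There are 3 differences over 15 sites, so p = 3/15 = 0.2000.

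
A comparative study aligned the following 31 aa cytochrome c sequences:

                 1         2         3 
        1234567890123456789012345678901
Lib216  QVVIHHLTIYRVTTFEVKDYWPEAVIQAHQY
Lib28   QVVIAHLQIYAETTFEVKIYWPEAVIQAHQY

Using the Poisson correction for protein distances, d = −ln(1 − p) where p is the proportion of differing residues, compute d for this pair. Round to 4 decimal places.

Mismatches occur at site 5 (H↔A), site 8 (T↔Q), site 11 (R↔A), site 12 (V↔E), site 19 (D↔I).
p = 5/31 = 0.161290.
d = −ln(1 − 0.161290) = −ln(0.838710) = 0.1759.

0.1759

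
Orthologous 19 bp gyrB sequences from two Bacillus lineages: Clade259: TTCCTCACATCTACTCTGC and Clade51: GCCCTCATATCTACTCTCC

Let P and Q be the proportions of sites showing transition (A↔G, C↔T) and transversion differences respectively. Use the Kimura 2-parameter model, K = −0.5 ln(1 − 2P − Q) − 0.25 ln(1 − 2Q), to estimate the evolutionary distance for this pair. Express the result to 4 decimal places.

Mismatches occur at site 1 (T↔G, transversion), site 2 (T↔C, transition), site 8 (C↔T, transition), site 18 (G↔C, transversion).
Of the 4 differences, 2 transitions and 2 transversions over 19 sites: P = 2/19 = 0.105263, Q = 2/19 = 0.105263.
d = −0.5·ln(0.684211) − 0.25·ln(0.789474) = −0.5·(-0.379489) − 0.25·(-0.236388) = 0.2488.

0.2488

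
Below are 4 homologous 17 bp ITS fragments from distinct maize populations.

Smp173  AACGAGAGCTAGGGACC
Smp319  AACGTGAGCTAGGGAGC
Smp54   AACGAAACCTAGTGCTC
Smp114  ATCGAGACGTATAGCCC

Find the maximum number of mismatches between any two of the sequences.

Pairwise Hamming distances:
  Smp173 vs Smp319: 2
  Smp173 vs Smp54: 5
  Smp173 vs Smp114: 6
  Smp319 vs Smp54: 6
  Smp319 vs Smp114: 8
  Smp54 vs Smp114: 6
The largest is 8, between Smp319 and Smp114.

8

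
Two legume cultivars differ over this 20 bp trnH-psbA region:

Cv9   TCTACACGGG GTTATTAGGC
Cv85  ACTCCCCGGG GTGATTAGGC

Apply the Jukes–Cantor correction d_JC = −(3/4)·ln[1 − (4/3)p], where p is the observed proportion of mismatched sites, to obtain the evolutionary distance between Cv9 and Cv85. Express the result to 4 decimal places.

0.2326

Differing sites — 1:T/A; 4:A/C; 6:A/C; 13:T/G.
p = 4/20 = 0.200000.
d = −0.75 · ln(1 − (4/3)·0.200000) = −0.75 · ln(0.733333) = −0.75 · (-0.310155) = 0.2326.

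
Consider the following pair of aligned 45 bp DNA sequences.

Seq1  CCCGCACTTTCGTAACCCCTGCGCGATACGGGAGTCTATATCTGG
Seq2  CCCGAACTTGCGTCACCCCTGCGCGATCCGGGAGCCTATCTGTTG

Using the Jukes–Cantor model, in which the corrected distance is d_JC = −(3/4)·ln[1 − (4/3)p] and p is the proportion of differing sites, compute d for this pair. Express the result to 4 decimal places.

0.2029

Differing sites — 5:C/A; 10:T/G; 14:A/C; 28:A/C; 35:T/C; 40:A/C; 42:C/G; 44:G/T.
p = 8/45 = 0.177778.
d = −0.75 · ln(1 − (4/3)·0.177778) = −0.75 · ln(0.762963) = −0.75 · (-0.270546) = 0.2029.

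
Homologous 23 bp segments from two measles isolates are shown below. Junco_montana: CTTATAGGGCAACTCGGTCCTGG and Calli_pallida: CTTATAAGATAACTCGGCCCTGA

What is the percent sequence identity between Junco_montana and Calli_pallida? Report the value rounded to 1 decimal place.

78.3%

Differing sites — 7:G/A; 9:G/A; 10:C/T; 18:T/C; 23:G/A.
18 of the 23 sites match, so the percent identity is 18/23 × 100 = 78.3%.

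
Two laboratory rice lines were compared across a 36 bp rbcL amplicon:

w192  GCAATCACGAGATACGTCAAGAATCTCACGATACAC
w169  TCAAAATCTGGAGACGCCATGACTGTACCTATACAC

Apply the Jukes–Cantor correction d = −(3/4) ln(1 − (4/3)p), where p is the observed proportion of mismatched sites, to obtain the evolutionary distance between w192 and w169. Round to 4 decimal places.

Mismatches occur at site 1 (G↔T), site 5 (T↔A), site 6 (C↔A), site 7 (A↔T), site 9 (G↔T), site 10 (A↔G), site 13 (T↔G), site 17 (T↔C), site 20 (A↔T), site 23 (A↔C), site 25 (C↔G), site 27 (C↔A), site 28 (A↔C), site 30 (G↔T).
p = 14/36 = 0.388889.
d = −0.75 · ln(1 − (4/3)·0.388889) = −0.75 · ln(0.481481) = −0.75 · (-0.730889) = 0.5482.

0.5482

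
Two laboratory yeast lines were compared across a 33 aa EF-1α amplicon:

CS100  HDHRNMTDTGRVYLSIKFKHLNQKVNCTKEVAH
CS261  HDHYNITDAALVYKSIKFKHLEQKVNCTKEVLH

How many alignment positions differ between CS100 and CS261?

Differing sites — 4:R/Y; 6:M/I; 9:T/A; 10:G/A; 11:R/L; 14:L/K; 22:N/E; 32:A/L.
That gives 8 mismatches out of 33 aligned sites, so the Hamming distance is 8.

8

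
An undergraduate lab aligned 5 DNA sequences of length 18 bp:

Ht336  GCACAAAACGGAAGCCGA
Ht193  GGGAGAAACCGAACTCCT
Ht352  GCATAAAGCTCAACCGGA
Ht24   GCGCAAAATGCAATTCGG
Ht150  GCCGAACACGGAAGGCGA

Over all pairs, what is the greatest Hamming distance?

Pairwise Hamming distances:
  Ht336 vs Ht193: 9
  Ht336 vs Ht352: 6
  Ht336 vs Ht24: 6
  Ht336 vs Ht150: 4
  Ht193 vs Ht352: 11
  Ht193 vs Ht24: 9
  Ht193 vs Ht150: 10
  Ht352 vs Ht24: 9
  Ht352 vs Ht150: 9
  Ht24 vs Ht150: 8
The largest is 11, between Ht193 and Ht352.

11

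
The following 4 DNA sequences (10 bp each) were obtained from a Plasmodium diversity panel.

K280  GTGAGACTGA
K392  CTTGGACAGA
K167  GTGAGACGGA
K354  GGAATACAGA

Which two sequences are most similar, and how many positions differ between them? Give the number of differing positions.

1

Pairwise Hamming distances:
  K280 vs K392: 4
  K280 vs K167: 1
  K280 vs K354: 4
  K392 vs K167: 4
  K392 vs K354: 5
  K167 vs K354: 4
The smallest is 1, between K280 and K167.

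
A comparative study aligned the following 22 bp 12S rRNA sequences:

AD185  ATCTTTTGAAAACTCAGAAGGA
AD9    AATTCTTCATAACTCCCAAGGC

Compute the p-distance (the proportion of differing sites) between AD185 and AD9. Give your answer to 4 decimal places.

The sequences differ at positions 2 (T/A), 3 (C/T), 5 (T/C), 8 (G/C), 10 (A/T), 16 (A/C), 17 (G/C), 22 (A/C).
There are 8 differences over 22 sites, so p = 8/22 = 0.3636.

0.3636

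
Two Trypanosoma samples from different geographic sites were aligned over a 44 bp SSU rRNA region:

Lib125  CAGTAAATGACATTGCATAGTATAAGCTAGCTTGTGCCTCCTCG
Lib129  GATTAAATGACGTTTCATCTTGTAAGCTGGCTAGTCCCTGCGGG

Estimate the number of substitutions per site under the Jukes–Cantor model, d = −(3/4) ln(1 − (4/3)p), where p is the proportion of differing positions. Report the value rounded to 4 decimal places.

Differing sites — 1:C/G; 3:G/T; 12:A/G; 15:G/T; 19:A/C; 20:G/T; 22:A/G; 29:A/G; 33:T/A; 36:G/C; 40:C/G; 42:T/G; 43:C/G.
p = 13/44 = 0.295455.
d = −0.75 · ln(1 − (4/3)·0.295455) = −0.75 · ln(0.606060) = −0.75 · (-0.500776) = 0.3756.

0.3756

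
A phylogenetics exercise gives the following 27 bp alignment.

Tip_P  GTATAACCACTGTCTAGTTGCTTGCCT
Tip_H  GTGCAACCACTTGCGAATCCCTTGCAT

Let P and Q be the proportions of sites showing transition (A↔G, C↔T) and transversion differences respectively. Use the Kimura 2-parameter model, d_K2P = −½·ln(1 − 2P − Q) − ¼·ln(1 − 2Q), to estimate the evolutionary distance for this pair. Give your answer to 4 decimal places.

0.4440

Differing sites — 3:A/G (Ti); 4:T/C (Ti); 12:G/T (Tv); 13:T/G (Tv); 15:T/G (Tv); 17:G/A (Ti); 19:T/C (Ti); 20:G/C (Tv); 26:C/A (Tv).
Of the 9 differences, 4 transitions and 5 transversions over 27 sites: P = 4/27 = 0.148148, Q = 5/27 = 0.185185.
d = −0.5·ln(0.518519) − 0.25·ln(0.629630) = −0.5·(-0.656779) − 0.25·(-0.462623) = 0.4440.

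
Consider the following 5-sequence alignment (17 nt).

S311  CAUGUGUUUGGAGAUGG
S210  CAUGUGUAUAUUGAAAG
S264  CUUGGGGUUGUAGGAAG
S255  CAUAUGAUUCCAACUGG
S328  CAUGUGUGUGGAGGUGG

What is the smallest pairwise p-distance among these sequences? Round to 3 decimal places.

0.118

Pairwise Hamming distances:
  S311 vs S210: 6
  S311 vs S264: 7
  S311 vs S255: 6
  S311 vs S328: 2
  S210 vs S264: 7
  S210 vs S255: 10
  S210 vs S328: 7
  S264 vs S255: 10
  S264 vs S328: 7
  S255 vs S328: 7
The smallest is 2 mismatches, between S311 and S328; p = 2/17 = 0.118.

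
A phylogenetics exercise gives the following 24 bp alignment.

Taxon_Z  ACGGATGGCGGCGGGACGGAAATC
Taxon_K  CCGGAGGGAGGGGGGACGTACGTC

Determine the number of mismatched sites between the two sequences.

7

The sequences differ at positions 1 (A/C), 6 (T/G), 9 (C/A), 12 (C/G), 19 (G/T), 21 (A/C), 22 (A/G).
That gives 7 mismatches out of 24 aligned sites, so the Hamming distance is 7.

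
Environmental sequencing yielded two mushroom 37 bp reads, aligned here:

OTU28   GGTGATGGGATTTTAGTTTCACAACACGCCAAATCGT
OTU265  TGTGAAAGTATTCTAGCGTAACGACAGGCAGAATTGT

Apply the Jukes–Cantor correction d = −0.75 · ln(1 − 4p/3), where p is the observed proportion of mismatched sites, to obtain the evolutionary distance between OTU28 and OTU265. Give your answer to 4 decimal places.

0.4740

The sequences differ at positions 1 (G/T), 6 (T/A), 7 (G/A), 9 (G/T), 13 (T/C), 17 (T/C), 18 (T/G), 20 (C/A), 23 (A/G), 27 (C/G), 30 (C/A), 31 (A/G), 35 (C/T).
p = 13/37 = 0.351351.
d = −0.75 · ln(1 − (4/3)·0.351351) = −0.75 · ln(0.531532) = −0.75 · (-0.631992) = 0.4740.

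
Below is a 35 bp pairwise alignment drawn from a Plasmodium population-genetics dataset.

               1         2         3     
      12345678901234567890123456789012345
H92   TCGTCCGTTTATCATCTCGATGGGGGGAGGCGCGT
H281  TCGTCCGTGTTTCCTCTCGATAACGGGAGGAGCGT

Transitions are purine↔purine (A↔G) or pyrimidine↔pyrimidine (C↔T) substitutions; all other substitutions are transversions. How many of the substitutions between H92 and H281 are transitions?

2

Mismatches occur at site 9 (T↔G, transversion), site 11 (A↔T, transversion), site 14 (A↔C, transversion), site 22 (G↔A, transition), site 23 (G↔A, transition), site 24 (G↔C, transversion), site 31 (C↔A, transversion).
Of the 7 differences, 2 transitions and 5 transversions, so the answer is 2.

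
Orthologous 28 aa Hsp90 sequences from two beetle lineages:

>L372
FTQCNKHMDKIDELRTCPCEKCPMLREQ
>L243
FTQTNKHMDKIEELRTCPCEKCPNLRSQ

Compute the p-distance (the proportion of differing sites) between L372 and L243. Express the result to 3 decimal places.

Mismatches occur at site 4 (C→T), site 12 (D→E), site 24 (M→N), site 27 (E→S).
There are 4 differences over 28 sites, so p = 4/28 = 0.143.

0.143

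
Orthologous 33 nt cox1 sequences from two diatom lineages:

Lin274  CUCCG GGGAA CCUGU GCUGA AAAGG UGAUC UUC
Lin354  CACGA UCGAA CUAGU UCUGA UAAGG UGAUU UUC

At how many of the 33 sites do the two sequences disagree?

10

The sequences differ at positions 2 (U/A), 4 (C/G), 5 (G/A), 6 (G/U), 7 (G/C), 12 (C/U), 13 (U/A), 16 (G/U), 21 (A/U), 30 (C/U).
That gives 10 mismatches out of 33 aligned sites, so the Hamming distance is 10.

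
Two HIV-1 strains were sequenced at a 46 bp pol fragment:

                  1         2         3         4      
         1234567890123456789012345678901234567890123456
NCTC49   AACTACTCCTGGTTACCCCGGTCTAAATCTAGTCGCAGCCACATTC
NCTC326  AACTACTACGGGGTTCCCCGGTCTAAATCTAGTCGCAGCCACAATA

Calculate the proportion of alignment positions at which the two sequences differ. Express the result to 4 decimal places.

The sequences differ at positions 8 (C/A), 10 (T/G), 13 (T/G), 15 (A/T), 44 (T/A), 46 (C/A).
There are 6 differences over 46 sites, so p = 6/46 = 0.1304.

0.1304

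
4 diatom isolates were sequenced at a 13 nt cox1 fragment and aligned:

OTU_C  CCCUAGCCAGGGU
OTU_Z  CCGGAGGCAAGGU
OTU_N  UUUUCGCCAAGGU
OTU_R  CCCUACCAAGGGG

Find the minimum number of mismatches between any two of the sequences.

Pairwise Hamming distances:
  OTU_C vs OTU_Z: 4
  OTU_C vs OTU_N: 5
  OTU_C vs OTU_R: 3
  OTU_Z vs OTU_N: 6
  OTU_Z vs OTU_R: 7
  OTU_N vs OTU_R: 8
The smallest is 3, between OTU_C and OTU_R.

3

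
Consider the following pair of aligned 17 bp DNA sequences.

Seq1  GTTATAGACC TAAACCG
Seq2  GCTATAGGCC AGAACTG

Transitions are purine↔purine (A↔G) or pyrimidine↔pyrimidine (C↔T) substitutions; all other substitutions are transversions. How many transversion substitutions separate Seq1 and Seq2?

1

The sequences differ at positions 2 (T/C, transition), 8 (A/G, transition), 11 (T/A, transversion), 12 (A/G, transition), 16 (C/T, transition).
Of the 5 differences, 4 transitions and 1 transversion, so the answer is 1.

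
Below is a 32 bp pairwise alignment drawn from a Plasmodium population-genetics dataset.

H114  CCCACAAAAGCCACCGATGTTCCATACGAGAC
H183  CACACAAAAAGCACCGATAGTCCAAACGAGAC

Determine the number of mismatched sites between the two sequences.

Mismatches occur at site 2 (C/A), site 10 (G/A), site 11 (C/G), site 19 (G/A), site 20 (T/G), site 25 (T/A).
That gives 6 mismatches out of 32 aligned sites, so the Hamming distance is 6.

6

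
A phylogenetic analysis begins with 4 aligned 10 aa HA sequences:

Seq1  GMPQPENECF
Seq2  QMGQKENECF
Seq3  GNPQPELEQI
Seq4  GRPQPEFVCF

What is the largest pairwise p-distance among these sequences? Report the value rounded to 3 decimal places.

0.700

Pairwise Hamming distances:
  Seq1 vs Seq2: 3
  Seq1 vs Seq3: 4
  Seq1 vs Seq4: 3
  Seq2 vs Seq3: 7
  Seq2 vs Seq4: 6
  Seq3 vs Seq4: 5
The largest is 7 mismatches, between Seq2 and Seq3; p = 7/10 = 0.700.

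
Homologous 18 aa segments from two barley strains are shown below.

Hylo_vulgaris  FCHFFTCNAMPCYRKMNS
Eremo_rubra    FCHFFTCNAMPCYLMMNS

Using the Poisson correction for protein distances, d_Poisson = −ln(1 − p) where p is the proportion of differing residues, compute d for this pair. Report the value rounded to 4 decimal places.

Mismatches occur at site 14 (R→L), site 15 (K→M).
p = 2/18 = 0.111111.
d = −ln(1 − 0.111111) = −ln(0.888889) = 0.1178.

0.1178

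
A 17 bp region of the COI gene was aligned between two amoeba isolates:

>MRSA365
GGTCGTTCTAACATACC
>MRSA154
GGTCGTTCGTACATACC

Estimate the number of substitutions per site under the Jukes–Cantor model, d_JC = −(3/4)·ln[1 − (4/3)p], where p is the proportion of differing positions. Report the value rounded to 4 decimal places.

Differing sites — 9:T/G; 10:A/T.
p = 2/17 = 0.117647.
d = −0.75 · ln(1 − (4/3)·0.117647) = −0.75 · ln(0.843137) = −0.75 · (-0.170626) = 0.1280.

0.1280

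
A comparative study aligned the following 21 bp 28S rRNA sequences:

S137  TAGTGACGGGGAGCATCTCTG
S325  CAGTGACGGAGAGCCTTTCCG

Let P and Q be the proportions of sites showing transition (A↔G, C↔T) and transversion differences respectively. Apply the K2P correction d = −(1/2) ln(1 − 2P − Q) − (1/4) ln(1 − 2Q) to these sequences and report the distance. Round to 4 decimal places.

0.3048

Differing sites — 1:T/C (Ti); 10:G/A (Ti); 15:A/C (Tv); 17:C/T (Ti); 20:T/C (Ti).
Of the 5 differences, 4 transitions and 1 transversion over 21 sites: P = 4/21 = 0.190476, Q = 1/21 = 0.047619.
d = −0.5·ln(0.571429) − 0.25·ln(0.904762) = −0.5·(-0.559615) − 0.25·(-0.100083) = 0.3048.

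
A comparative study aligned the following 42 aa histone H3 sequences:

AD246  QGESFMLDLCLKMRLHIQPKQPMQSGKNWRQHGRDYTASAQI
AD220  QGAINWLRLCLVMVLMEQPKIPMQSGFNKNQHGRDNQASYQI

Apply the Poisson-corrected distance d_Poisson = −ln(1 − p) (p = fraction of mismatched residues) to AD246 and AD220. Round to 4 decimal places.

Mismatches occur at site 3 (E↔A), site 4 (S↔I), site 5 (F↔N), site 6 (M↔W), site 8 (D↔R), site 12 (K↔V), site 14 (R↔V), site 16 (H↔M), site 17 (I↔E), site 21 (Q↔I), site 27 (K↔F), site 29 (W↔K), site 30 (R↔N), site 36 (Y↔N), site 37 (T↔Q), site 40 (A↔Y).
p = 16/42 = 0.380952.
d = −ln(1 − 0.380952) = −ln(0.619048) = 0.4796.

0.4796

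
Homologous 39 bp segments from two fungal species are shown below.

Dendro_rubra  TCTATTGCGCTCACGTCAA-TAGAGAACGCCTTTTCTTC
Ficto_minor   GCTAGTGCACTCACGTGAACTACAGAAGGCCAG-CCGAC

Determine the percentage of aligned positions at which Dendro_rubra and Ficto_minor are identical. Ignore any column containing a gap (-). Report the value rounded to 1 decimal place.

Excluding the 2 gap columns leaves 37 comparable sites.
Differing sites — 1:T/G; 5:T/G; 9:G/A; 17:C/G; 23:G/C; 28:C/G; 32:T/A; 33:T/G; 35:T/C; 37:T/G; 38:T/A.
26 of the 37 comparable sites match, so the percent identity is 26/37 × 100 = 70.3%.

70.3%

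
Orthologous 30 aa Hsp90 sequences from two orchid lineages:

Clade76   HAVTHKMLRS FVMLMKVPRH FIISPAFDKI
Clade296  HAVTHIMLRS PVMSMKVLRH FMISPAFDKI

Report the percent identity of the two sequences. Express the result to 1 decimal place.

The sequences differ at positions 6 (K/I), 11 (F/P), 14 (L/S), 18 (P/L), 22 (I/M).
25 of the 30 sites match, so the percent identity is 25/30 × 100 = 83.3%.

83.3%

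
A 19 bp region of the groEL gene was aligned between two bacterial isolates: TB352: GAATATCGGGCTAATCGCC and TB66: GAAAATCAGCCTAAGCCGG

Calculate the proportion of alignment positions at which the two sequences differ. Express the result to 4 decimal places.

Differing sites — 4:T/A; 8:G/A; 10:G/C; 15:T/G; 17:G/C; 18:C/G; 19:C/G.
There are 7 differences over 19 sites, so p = 7/19 = 0.3684.

0.3684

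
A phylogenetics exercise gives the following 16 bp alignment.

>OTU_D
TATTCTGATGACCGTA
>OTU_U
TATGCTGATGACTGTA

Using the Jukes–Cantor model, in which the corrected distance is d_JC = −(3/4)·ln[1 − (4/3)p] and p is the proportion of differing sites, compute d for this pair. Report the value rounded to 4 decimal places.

0.1367

Mismatches occur at site 4 (T→G), site 13 (C→T).
p = 2/16 = 0.125000.
d = −0.75 · ln(1 − (4/3)·0.125000) = −0.75 · ln(0.833333) = −0.75 · (-0.182322) = 0.1367.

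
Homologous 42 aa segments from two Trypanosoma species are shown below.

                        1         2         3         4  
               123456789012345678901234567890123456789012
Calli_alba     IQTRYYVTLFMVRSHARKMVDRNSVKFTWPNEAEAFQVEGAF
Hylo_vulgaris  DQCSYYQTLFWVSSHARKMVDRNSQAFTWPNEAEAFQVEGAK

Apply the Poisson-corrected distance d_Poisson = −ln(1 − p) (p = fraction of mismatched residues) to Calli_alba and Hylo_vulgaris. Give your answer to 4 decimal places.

The sequences differ at positions 1 (I/D), 3 (T/C), 4 (R/S), 7 (V/Q), 11 (M/W), 13 (R/S), 25 (V/Q), 26 (K/A), 42 (F/K).
p = 9/42 = 0.214286.
d = −ln(1 − 0.214286) = −ln(0.785714) = 0.2412.

0.2412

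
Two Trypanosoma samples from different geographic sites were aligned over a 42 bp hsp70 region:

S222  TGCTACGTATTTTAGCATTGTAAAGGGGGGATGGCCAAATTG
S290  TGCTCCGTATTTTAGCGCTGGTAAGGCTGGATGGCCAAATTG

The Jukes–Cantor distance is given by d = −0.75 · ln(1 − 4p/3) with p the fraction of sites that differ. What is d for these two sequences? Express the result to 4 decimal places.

0.1885

Differing sites — 5:A/C; 17:A/G; 18:T/C; 21:T/G; 22:A/T; 27:G/C; 28:G/T.
p = 7/42 = 0.166667.
d = −0.75 · ln(1 − (4/3)·0.166667) = −0.75 · ln(0.777777) = −0.75 · (-0.251315) = 0.1885.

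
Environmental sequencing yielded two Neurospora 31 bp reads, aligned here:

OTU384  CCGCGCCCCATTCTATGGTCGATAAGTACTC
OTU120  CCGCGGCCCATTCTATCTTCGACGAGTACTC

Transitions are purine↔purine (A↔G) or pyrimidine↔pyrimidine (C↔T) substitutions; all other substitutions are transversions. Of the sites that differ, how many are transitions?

Differing sites — 6:C/G (Tv); 17:G/C (Tv); 18:G/T (Tv); 23:T/C (Ti); 24:A/G (Ti).
Of the 5 differences, 2 transitions and 3 transversions, so the answer is 2.

2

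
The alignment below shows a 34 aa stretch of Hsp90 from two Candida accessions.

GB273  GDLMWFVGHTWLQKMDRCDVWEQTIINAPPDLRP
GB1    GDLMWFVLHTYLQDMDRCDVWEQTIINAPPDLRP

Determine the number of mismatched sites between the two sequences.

3

Mismatches occur at site 8 (G↔L), site 11 (W↔Y), site 14 (K↔D).
That gives 3 mismatches out of 34 aligned sites, so the Hamming distance is 3.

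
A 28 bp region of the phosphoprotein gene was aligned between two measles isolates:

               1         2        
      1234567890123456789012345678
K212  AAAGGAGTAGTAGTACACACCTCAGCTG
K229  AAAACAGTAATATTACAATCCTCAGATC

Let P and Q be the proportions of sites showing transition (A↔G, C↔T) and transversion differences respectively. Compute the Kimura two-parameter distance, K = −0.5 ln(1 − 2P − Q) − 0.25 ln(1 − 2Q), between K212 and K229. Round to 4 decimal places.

0.3608

Differing sites — 4:G/A (Ti); 5:G/C (Tv); 10:G/A (Ti); 13:G/T (Tv); 18:C/A (Tv); 19:A/T (Tv); 26:C/A (Tv); 28:G/C (Tv).
Of the 8 differences, 2 transitions and 6 transversions over 28 sites: P = 2/28 = 0.071429, Q = 6/28 = 0.214286.
d = −0.5·ln(0.642856) − 0.25·ln(0.571428) = −0.5·(-0.441835) − 0.25·(-0.559617) = 0.3608.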